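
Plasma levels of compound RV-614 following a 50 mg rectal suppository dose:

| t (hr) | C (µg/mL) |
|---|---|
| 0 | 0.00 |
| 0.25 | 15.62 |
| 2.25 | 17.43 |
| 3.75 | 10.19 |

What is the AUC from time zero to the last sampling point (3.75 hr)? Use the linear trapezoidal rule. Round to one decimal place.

Trapezoidal AUC_0→3.75:
  [0→0.25]: (0.00+15.62)/2 × 0.25 = 1.9525
  [0.25→2.25]: (15.62+17.43)/2 × 2 = 33.05
  [2.25→3.75]: (17.43+10.19)/2 × 1.5 = 20.715
  Sum = 55.7175 µg/mL·hr

AUC = 55.7 µg/mL·hr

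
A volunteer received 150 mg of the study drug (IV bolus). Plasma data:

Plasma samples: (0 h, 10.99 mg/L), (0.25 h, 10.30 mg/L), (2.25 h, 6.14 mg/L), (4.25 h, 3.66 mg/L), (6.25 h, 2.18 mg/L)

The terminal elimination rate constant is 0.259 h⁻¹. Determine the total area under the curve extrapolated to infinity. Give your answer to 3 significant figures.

AUC = 43.2 mg/L·h

Trapezoidal AUC_0→6.25:
  [0→0.25]: (10.99+10.30)/2 × 0.25 = 2.66125
  [0.25→2.25]: (10.30+6.14)/2 × 2 = 16.44
  [2.25→4.25]: (6.14+3.66)/2 × 2 = 9.8
  [4.25→6.25]: (3.66+2.18)/2 × 2 = 5.84
  Sum = 34.74125 mg/L·h
Extrapolated tail: C_last / k_e = 2.18 / 0.259 = 8.417
AUC_0→∞ = 34.74125 + 8.417 = 43.15825 mg/L·h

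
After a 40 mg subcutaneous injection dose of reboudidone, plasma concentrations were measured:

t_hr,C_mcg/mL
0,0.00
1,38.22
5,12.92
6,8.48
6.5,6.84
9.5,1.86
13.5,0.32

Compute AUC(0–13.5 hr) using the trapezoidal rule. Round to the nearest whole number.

AUC = 153 mcg/mL·hr

Trapezoidal AUC_0→13.5:
  [0→1]: (0.00+38.22)/2 × 1 = 19.11
  [1→5]: (38.22+12.92)/2 × 4 = 102.28
  [5→6]: (12.92+8.48)/2 × 1 = 10.7
  [6→6.5]: (8.48+6.84)/2 × 0.5 = 3.83
  [6.5→9.5]: (6.84+1.86)/2 × 3 = 13.05
  [9.5→13.5]: (1.86+0.32)/2 × 4 = 4.36
  Sum = 153.33 mcg/mL·hr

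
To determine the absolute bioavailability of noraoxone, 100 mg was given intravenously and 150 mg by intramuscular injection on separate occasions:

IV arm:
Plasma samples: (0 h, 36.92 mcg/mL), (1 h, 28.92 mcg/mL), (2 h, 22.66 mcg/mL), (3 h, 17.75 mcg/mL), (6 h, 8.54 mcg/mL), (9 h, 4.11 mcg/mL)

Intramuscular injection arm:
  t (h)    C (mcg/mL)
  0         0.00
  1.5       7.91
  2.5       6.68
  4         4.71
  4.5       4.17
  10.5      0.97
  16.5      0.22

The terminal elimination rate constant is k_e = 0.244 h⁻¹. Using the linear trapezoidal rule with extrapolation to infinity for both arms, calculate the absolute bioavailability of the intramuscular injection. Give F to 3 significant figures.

Trapezoidal AUC_0→9 (IV):
  [0→1]: (36.92+28.92)/2 × 1 = 32.92
  [1→2]: (28.92+22.66)/2 × 1 = 25.79
  [2→3]: (22.66+17.75)/2 × 1 = 20.205
  [3→6]: (17.75+8.54)/2 × 3 = 39.435
  [6→9]: (8.54+4.11)/2 × 3 = 18.975
  Sum = 137.325 mcg/mL·h
IV tail: 4.11/0.244 = 16.844; AUC_iv,0→∞ = 137.325 + 16.844 = 154.169 mcg/mL·h
Trapezoidal AUC_0→16.5 (intramuscular injection):
  [0→1.5]: (0.00+7.91)/2 × 1.5 = 5.9325
  [1.5→2.5]: (7.91+6.68)/2 × 1 = 7.295
  [2.5→4]: (6.68+4.71)/2 × 1.5 = 8.5425
  [4→4.5]: (4.71+4.17)/2 × 0.5 = 2.22
  [4.5→10.5]: (4.17+0.97)/2 × 6 = 15.42
  [10.5→16.5]: (0.97+0.22)/2 × 6 = 3.57
  Sum = 42.98 mcg/mL·h
intramuscular injection tail: 0.22/0.244 = 0.902; AUC_ev,0→∞ = 42.98 + 0.902 = 43.882 mcg/mL·h
F = (AUC_ev/D_ev)/(AUC_iv/D_iv) = (43.882/150)/(154.169/100) = 0.292547/1.54169 = 0.1898

F = 0.190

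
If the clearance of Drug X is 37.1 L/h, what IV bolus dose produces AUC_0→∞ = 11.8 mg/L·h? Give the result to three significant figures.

Dose_iv = CL × AUC_0→∞
     = 37.1 × 11.8 = 437.78 mg

Dose = 438 mg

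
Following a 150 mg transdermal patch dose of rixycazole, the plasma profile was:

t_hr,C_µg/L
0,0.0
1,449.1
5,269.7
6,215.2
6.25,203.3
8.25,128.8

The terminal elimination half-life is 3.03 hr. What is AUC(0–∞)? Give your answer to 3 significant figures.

Trapezoidal AUC_0→8.25:
  [0→1]: (0.0+449.1)/2 × 1 = 224.55
  [1→5]: (449.1+269.7)/2 × 4 = 1437.6
  [5→6]: (269.7+215.2)/2 × 1 = 242.45
  [6→6.25]: (215.2+203.3)/2 × 0.25 = 52.3125
  [6.25→8.25]: (203.3+128.8)/2 × 2 = 332.1
  Sum = 2289.0125 µg/L·hr
k_e = ln2 / t½ = 0.693147 / 3.03 = 0.2288 hr^-1
Extrapolated tail: C_last / k_e = 128.8 / 0.2288 = 562.937
AUC_0→∞ = 2289.0125 + 562.937 = 2851.9495 µg/L·hr

AUC = 2850 µg/L·hr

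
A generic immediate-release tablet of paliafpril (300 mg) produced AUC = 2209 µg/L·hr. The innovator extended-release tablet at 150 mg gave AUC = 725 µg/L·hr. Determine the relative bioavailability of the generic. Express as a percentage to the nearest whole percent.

F_rel = 152%

F_rel = (AUC_test/D_test) / (AUC_ref/D_ref)
      = (2209/300) / (725/150)
      = 7.36333 / 4.83333 = 1.5234 = 152.34%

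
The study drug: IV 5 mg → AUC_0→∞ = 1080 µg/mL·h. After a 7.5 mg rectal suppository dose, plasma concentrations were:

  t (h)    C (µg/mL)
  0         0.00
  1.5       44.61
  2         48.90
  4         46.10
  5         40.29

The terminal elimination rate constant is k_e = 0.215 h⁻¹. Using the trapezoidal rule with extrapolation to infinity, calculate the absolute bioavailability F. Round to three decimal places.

Trapezoidal AUC_0→5 (rectal suppository):
  [0→1.5]: (0.00+44.61)/2 × 1.5 = 33.4575
  [1.5→2]: (44.61+48.90)/2 × 0.5 = 23.3775
  [2→4]: (48.90+46.10)/2 × 2 = 95.0
  [4→5]: (46.10+40.29)/2 × 1 = 43.195
  Sum = 195.03 µg/mL·h
Tail: C_last/k_e = 40.29/0.215 = 187.395
AUC_0→∞ (rectal suppository) = 195.03 + 187.395 = 382.425 µg/mL·h
F = (AUC_ev/D_ev)/(AUC_iv/D_iv) = (382.425/7.5)/(1080/5) = 50.99/216 = 0.2361

F = 0.236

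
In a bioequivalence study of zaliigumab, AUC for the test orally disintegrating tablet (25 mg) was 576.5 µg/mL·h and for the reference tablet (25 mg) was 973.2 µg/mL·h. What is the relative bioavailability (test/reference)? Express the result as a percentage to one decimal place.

F_rel = 59.2%

F_rel = (AUC_test/D_test) / (AUC_ref/D_ref)
      = (576.5/25) / (973.2/25)
      = 23.06 / 38.928 = 0.5924 = 59.24%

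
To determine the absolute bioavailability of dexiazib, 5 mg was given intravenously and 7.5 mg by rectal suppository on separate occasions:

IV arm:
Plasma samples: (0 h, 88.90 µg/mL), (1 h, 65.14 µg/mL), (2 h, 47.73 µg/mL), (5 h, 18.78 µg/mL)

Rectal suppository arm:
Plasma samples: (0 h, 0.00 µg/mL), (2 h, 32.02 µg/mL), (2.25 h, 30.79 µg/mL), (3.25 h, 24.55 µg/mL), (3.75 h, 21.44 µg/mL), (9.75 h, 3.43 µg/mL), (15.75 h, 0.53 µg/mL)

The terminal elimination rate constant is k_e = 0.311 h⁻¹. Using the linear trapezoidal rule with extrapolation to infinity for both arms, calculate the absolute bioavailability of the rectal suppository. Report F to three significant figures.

F = 0.380

Trapezoidal AUC_0→5 (IV):
  [0→1]: (88.90+65.14)/2 × 1 = 77.02
  [1→2]: (65.14+47.73)/2 × 1 = 56.435
  [2→5]: (47.73+18.78)/2 × 3 = 99.765
  Sum = 233.22 µg/mL·h
IV tail: 18.78/0.311 = 60.386; AUC_iv,0→∞ = 233.22 + 60.386 = 293.606 µg/mL·h
Trapezoidal AUC_0→15.75 (rectal suppository):
  [0→2]: (0.00+32.02)/2 × 2 = 32.02
  [2→2.25]: (32.02+30.79)/2 × 0.25 = 7.85125
  [2.25→3.25]: (30.79+24.55)/2 × 1 = 27.67
  [3.25→3.75]: (24.55+21.44)/2 × 0.5 = 11.4975
  [3.75→9.75]: (21.44+3.43)/2 × 6 = 74.61
  [9.75→15.75]: (3.43+0.53)/2 × 6 = 11.88
  Sum = 165.52875 µg/mL·h
rectal suppository tail: 0.53/0.311 = 1.704; AUC_ev,0→∞ = 165.52875 + 1.704 = 167.23275 µg/mL·h
F = (AUC_ev/D_ev)/(AUC_iv/D_iv) = (167.23275/7.5)/(293.606/5) = 22.2977/58.7212 = 0.3797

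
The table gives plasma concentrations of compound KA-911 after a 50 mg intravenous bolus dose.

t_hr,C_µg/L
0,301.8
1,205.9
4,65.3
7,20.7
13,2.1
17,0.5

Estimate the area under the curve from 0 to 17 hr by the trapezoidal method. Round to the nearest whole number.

AUC = 863 µg/L·hr

Trapezoidal AUC_0→17:
  [0→1]: (301.8+205.9)/2 × 1 = 253.85
  [1→4]: (205.9+65.3)/2 × 3 = 406.8
  [4→7]: (65.3+20.7)/2 × 3 = 129.0
  [7→13]: (20.7+2.1)/2 × 6 = 68.4
  [13→17]: (2.1+0.5)/2 × 4 = 5.2
  Sum = 863.25 µg/L·hr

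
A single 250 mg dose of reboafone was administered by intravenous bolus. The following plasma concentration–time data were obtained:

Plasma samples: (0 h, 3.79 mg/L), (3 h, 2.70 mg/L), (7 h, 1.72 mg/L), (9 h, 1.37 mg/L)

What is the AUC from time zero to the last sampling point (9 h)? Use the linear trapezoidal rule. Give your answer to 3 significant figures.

AUC = 21.7 mg/L·h

Trapezoidal AUC_0→9:
  [0→3]: (3.79+2.70)/2 × 3 = 9.735
  [3→7]: (2.70+1.72)/2 × 4 = 8.84
  [7→9]: (1.72+1.37)/2 × 2 = 3.09
  Sum = 21.665 mg/L·h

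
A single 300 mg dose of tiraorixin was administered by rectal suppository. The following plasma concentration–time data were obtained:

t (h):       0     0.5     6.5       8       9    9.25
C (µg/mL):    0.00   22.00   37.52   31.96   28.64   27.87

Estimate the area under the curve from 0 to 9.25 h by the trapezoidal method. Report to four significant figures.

AUC = 273.5 µg/mL·h

Trapezoidal AUC_0→9.25:
  [0→0.5]: (0.00+22.00)/2 × 0.5 = 5.5
  [0.5→6.5]: (22.00+37.52)/2 × 6 = 178.56
  [6.5→8]: (37.52+31.96)/2 × 1.5 = 52.11
  [8→9]: (31.96+28.64)/2 × 1 = 30.3
  [9→9.25]: (28.64+27.87)/2 × 0.25 = 7.06375
  Sum = 273.53375 µg/mL·h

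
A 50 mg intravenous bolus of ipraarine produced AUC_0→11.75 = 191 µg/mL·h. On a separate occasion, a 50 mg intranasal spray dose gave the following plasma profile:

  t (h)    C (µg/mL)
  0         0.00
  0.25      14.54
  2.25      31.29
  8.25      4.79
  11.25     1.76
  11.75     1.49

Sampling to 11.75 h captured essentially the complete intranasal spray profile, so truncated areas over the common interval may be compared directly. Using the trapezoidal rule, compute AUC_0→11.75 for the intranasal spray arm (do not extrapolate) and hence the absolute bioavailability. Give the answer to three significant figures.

F = 0.872

Trapezoidal AUC_0→11.75 (intranasal spray):
  [0→0.25]: (0.00+14.54)/2 × 0.25 = 1.8175
  [0.25→2.25]: (14.54+31.29)/2 × 2 = 45.83
  [2.25→8.25]: (31.29+4.79)/2 × 6 = 108.24
  [8.25→11.25]: (4.79+1.76)/2 × 3 = 9.825
  [11.25→11.75]: (1.76+1.49)/2 × 0.5 = 0.8125
  Sum = 166.525 µg/mL·h
F = (AUC_ev/D_ev)/(AUC_iv/D_iv) = (166.525/50)/(191/50) = 3.3305/3.82 = 0.8719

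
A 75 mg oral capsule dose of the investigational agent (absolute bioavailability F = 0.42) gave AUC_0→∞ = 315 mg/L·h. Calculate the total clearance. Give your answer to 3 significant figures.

CL = 0.100 L/h

CL = F × Dose / AUC_0→∞
   = 0.42 × 75 / 315 = 0.1 L/h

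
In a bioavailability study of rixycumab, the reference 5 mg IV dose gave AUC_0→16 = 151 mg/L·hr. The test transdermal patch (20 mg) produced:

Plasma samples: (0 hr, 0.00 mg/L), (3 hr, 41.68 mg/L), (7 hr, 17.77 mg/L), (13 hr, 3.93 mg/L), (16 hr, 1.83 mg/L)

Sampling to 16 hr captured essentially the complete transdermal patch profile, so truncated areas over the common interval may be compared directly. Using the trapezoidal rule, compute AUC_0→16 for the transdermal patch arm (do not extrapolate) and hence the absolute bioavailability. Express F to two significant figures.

F = 0.42

Trapezoidal AUC_0→16 (transdermal patch):
  [0→3]: (0.00+41.68)/2 × 3 = 62.52
  [3→7]: (41.68+17.77)/2 × 4 = 118.9
  [7→13]: (17.77+3.93)/2 × 6 = 65.1
  [13→16]: (3.93+1.83)/2 × 3 = 8.64
  Sum = 255.16 mg/L·hr
F = (AUC_ev/D_ev)/(AUC_iv/D_iv) = (255.16/20)/(151/5) = 12.758/30.2 = 0.4225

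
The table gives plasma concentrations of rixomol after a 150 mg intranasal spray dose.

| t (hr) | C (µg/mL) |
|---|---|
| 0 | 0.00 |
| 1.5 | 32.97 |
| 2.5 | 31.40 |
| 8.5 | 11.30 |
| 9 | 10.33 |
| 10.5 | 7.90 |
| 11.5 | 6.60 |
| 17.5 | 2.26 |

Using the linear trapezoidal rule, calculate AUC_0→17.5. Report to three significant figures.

Trapezoidal AUC_0→17.5:
  [0→1.5]: (0.00+32.97)/2 × 1.5 = 24.7275
  [1.5→2.5]: (32.97+31.40)/2 × 1 = 32.185
  [2.5→8.5]: (31.40+11.30)/2 × 6 = 128.1
  [8.5→9]: (11.30+10.33)/2 × 0.5 = 5.4075
  [9→10.5]: (10.33+7.90)/2 × 1.5 = 13.6725
  [10.5→11.5]: (7.90+6.60)/2 × 1 = 7.25
  [11.5→17.5]: (6.60+2.26)/2 × 6 = 26.58
  Sum = 237.9225 µg/mL·hr

AUC = 238 µg/mL·hr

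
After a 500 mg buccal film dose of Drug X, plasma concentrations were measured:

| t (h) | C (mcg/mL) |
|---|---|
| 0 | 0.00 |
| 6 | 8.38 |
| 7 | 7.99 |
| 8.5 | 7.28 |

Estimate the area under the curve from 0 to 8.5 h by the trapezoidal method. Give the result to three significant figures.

AUC = 44.8 mcg/mL·h

Trapezoidal AUC_0→8.5:
  [0→6]: (0.00+8.38)/2 × 6 = 25.14
  [6→7]: (8.38+7.99)/2 × 1 = 8.185
  [7→8.5]: (7.99+7.28)/2 × 1.5 = 11.4525
  Sum = 44.7775 mcg/mL·h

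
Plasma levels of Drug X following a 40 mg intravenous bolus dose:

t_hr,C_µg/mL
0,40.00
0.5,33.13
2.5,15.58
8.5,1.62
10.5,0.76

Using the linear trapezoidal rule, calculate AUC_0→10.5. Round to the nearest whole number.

AUC = 121 µg/mL·hr

Trapezoidal AUC_0→10.5:
  [0→0.5]: (40.00+33.13)/2 × 0.5 = 18.2825
  [0.5→2.5]: (33.13+15.58)/2 × 2 = 48.71
  [2.5→8.5]: (15.58+1.62)/2 × 6 = 51.6
  [8.5→10.5]: (1.62+0.76)/2 × 2 = 2.38
  Sum = 120.9725 µg/mL·hr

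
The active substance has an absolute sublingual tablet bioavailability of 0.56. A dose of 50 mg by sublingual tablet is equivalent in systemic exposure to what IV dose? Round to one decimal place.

Systemic exposure from an extravascular dose = F × D_ev, so the equivalent IV dose is F × D_ev.
D_iv = F × D_ev = 0.56 × 50 = 28 mg

D_iv = 28.0 mg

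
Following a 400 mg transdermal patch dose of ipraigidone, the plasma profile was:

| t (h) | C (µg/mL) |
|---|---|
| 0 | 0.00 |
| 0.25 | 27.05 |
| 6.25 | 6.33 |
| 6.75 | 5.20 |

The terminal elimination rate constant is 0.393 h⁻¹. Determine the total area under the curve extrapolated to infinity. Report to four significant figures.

Trapezoidal AUC_0→6.75:
  [0→0.25]: (0.00+27.05)/2 × 0.25 = 3.38125
  [0.25→6.25]: (27.05+6.33)/2 × 6 = 100.14
  [6.25→6.75]: (6.33+5.20)/2 × 0.5 = 2.8825
  Sum = 106.40375 µg/mL·h
Extrapolated tail: C_last / k_e = 5.20 / 0.393 = 13.232
AUC_0→∞ = 106.40375 + 13.232 = 119.63575 µg/mL·h

AUC = 119.6 µg/mL·h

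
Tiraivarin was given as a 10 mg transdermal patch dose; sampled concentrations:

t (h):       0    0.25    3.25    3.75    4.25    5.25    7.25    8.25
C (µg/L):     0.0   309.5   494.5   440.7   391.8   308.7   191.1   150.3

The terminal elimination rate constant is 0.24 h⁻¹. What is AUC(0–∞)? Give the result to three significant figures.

Trapezoidal AUC_0→8.25:
  [0→0.25]: (0.0+309.5)/2 × 0.25 = 38.6875
  [0.25→3.25]: (309.5+494.5)/2 × 3 = 1206.0
  [3.25→3.75]: (494.5+440.7)/2 × 0.5 = 233.8
  [3.75→4.25]: (440.7+391.8)/2 × 0.5 = 208.125
  [4.25→5.25]: (391.8+308.7)/2 × 1 = 350.25
  [5.25→7.25]: (308.7+191.1)/2 × 2 = 499.8
  [7.25→8.25]: (191.1+150.3)/2 × 1 = 170.7
  Sum = 2707.3625 µg/L·h
Extrapolated tail: C_last / k_e = 150.3 / 0.24 = 626.250
AUC_0→∞ = 2707.3625 + 626.250 = 3333.6125 µg/L·h

AUC = 3330 µg/L·h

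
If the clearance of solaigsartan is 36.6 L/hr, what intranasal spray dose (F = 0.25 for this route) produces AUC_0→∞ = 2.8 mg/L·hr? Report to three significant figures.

Dose = 410 mg

Dose = CL × AUC_0→∞ / F
     = 36.6 × 2.8 / 0.25 = 409.92 mg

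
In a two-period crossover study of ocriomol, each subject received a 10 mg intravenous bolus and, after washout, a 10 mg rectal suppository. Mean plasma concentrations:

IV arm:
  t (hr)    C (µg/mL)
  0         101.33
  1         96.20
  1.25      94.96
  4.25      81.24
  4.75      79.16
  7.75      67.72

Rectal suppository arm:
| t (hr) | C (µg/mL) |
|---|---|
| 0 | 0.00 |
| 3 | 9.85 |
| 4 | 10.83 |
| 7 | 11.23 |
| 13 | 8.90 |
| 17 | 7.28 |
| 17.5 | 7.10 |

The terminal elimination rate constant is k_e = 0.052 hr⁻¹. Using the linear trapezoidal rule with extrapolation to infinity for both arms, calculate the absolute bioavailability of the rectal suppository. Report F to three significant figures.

F = 0.149

Trapezoidal AUC_0→7.75 (IV):
  [0→1]: (101.33+96.20)/2 × 1 = 98.765
  [1→1.25]: (96.20+94.96)/2 × 0.25 = 23.895
  [1.25→4.25]: (94.96+81.24)/2 × 3 = 264.3
  [4.25→4.75]: (81.24+79.16)/2 × 0.5 = 40.1
  [4.75→7.75]: (79.16+67.72)/2 × 3 = 220.32
  Sum = 647.38 µg/mL·hr
IV tail: 67.72/0.052 = 1302.308; AUC_iv,0→∞ = 647.38 + 1302.308 = 1949.688 µg/mL·hr
Trapezoidal AUC_0→17.5 (rectal suppository):
  [0→3]: (0.00+9.85)/2 × 3 = 14.775
  [3→4]: (9.85+10.83)/2 × 1 = 10.34
  [4→7]: (10.83+11.23)/2 × 3 = 33.09
  [7→13]: (11.23+8.90)/2 × 6 = 60.39
  [13→17]: (8.90+7.28)/2 × 4 = 32.36
  [17→17.5]: (7.28+7.10)/2 × 0.5 = 3.595
  Sum = 154.55 µg/mL·hr
rectal suppository tail: 7.10/0.052 = 136.538; AUC_ev,0→∞ = 154.55 + 136.538 = 291.088 µg/mL·hr
F = (AUC_ev/D_ev)/(AUC_iv/D_iv) = (291.088/10)/(1949.688/10) = 29.1088/194.9688 = 0.1493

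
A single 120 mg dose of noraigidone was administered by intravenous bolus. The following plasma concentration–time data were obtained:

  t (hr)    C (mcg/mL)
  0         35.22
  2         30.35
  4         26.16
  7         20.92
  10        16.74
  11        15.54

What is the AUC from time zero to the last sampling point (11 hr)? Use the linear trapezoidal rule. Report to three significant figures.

AUC = 265 mcg/mL·hr

Trapezoidal AUC_0→11:
  [0→2]: (35.22+30.35)/2 × 2 = 65.57
  [2→4]: (30.35+26.16)/2 × 2 = 56.51
  [4→7]: (26.16+20.92)/2 × 3 = 70.62
  [7→10]: (20.92+16.74)/2 × 3 = 56.49
  [10→11]: (16.74+15.54)/2 × 1 = 16.14
  Sum = 265.33 mcg/mL·hr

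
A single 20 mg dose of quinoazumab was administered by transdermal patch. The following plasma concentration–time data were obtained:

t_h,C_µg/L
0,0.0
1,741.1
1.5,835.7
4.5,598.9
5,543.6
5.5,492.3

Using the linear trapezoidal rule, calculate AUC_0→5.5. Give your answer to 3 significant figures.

AUC = 3460 µg/L·h

Trapezoidal AUC_0→5.5:
  [0→1]: (0.0+741.1)/2 × 1 = 370.55
  [1→1.5]: (741.1+835.7)/2 × 0.5 = 394.2
  [1.5→4.5]: (835.7+598.9)/2 × 3 = 2151.9
  [4.5→5]: (598.9+543.6)/2 × 0.5 = 285.625
  [5→5.5]: (543.6+492.3)/2 × 0.5 = 258.975
  Sum = 3461.25 µg/L·h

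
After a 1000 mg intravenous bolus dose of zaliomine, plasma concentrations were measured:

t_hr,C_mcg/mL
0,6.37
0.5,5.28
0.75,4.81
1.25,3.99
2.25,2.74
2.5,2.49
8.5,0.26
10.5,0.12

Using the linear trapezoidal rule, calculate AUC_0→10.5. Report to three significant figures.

AUC = 19.0 mcg/mL·hr

Trapezoidal AUC_0→10.5:
  [0→0.5]: (6.37+5.28)/2 × 0.5 = 2.9125
  [0.5→0.75]: (5.28+4.81)/2 × 0.25 = 1.26125
  [0.75→1.25]: (4.81+3.99)/2 × 0.5 = 2.2
  [1.25→2.25]: (3.99+2.74)/2 × 1 = 3.365
  [2.25→2.5]: (2.74+2.49)/2 × 0.25 = 0.65375
  [2.5→8.5]: (2.49+0.26)/2 × 6 = 8.25
  [8.5→10.5]: (0.26+0.12)/2 × 2 = 0.38
  Sum = 19.0225 mcg/mL·hr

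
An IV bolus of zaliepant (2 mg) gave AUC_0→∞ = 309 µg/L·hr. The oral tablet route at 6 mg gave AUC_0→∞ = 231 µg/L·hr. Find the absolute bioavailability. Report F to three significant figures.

F = (AUC_ev / D_ev) / (AUC_iv / D_iv)
  = (231/6) / (309/2)
  = 38.5 / 154.5 = 0.2492

F = 0.249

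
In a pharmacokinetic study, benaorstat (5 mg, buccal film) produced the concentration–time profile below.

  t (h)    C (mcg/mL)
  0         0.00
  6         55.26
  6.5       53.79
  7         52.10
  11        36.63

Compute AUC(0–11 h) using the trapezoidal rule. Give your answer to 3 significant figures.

Trapezoidal AUC_0→11:
  [0→6]: (0.00+55.26)/2 × 6 = 165.78
  [6→6.5]: (55.26+53.79)/2 × 0.5 = 27.2625
  [6.5→7]: (53.79+52.10)/2 × 0.5 = 26.4725
  [7→11]: (52.10+36.63)/2 × 4 = 177.46
  Sum = 396.975 mcg/mL·h

AUC = 397 mcg/mL·h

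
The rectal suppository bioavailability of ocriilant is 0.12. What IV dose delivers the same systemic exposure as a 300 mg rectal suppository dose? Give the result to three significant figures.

Systemic exposure from an extravascular dose = F × D_ev, so the equivalent IV dose is F × D_ev.
D_iv = F × D_ev = 0.12 × 300 = 36 mg

D_iv = 36.0 mg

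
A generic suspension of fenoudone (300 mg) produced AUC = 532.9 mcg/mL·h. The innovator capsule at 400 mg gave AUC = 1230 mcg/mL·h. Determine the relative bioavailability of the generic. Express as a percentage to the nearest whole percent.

F_rel = 58%

F_rel = (AUC_test/D_test) / (AUC_ref/D_ref)
      = (532.9/300) / (1230/400)
      = 1.77633 / 3.075 = 0.5777 = 57.77%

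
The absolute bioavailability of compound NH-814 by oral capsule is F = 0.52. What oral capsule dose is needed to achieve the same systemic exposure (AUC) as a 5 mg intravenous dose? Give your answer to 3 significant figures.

D_oral = 9.62 mg

For equal systemic exposure: F × D_ev = D_iv
D_ev = D_iv / F = 5 / 0.52 = 9.61538 mg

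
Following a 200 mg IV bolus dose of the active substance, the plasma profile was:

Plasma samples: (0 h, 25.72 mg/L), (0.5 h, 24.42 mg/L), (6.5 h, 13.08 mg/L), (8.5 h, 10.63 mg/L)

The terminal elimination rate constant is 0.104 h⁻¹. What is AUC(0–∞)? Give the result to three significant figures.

Trapezoidal AUC_0→8.5:
  [0→0.5]: (25.72+24.42)/2 × 0.5 = 12.535
  [0.5→6.5]: (24.42+13.08)/2 × 6 = 112.5
  [6.5→8.5]: (13.08+10.63)/2 × 2 = 23.71
  Sum = 148.745 mg/L·h
Extrapolated tail: C_last / k_e = 10.63 / 0.104 = 102.212
AUC_0→∞ = 148.745 + 102.212 = 250.957 mg/L·h

AUC = 251 mg/L·h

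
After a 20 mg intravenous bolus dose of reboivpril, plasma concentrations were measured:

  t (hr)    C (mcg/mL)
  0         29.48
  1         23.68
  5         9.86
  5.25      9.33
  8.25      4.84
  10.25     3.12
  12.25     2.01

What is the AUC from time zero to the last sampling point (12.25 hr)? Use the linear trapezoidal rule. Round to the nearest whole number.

AUC = 130 mcg/mL·hr

Trapezoidal AUC_0→12.25:
  [0→1]: (29.48+23.68)/2 × 1 = 26.58
  [1→5]: (23.68+9.86)/2 × 4 = 67.08
  [5→5.25]: (9.86+9.33)/2 × 0.25 = 2.39875
  [5.25→8.25]: (9.33+4.84)/2 × 3 = 21.255
  [8.25→10.25]: (4.84+3.12)/2 × 2 = 7.96
  [10.25→12.25]: (3.12+2.01)/2 × 2 = 5.13
  Sum = 130.40375 mcg/mL·hr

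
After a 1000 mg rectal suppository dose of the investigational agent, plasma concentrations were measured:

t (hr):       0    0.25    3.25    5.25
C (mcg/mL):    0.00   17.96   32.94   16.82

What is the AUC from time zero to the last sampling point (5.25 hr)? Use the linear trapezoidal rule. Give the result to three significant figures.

Trapezoidal AUC_0→5.25:
  [0→0.25]: (0.00+17.96)/2 × 0.25 = 2.245
  [0.25→3.25]: (17.96+32.94)/2 × 3 = 76.35
  [3.25→5.25]: (32.94+16.82)/2 × 2 = 49.76
  Sum = 128.355 mcg/mL·hr

AUC = 128 mcg/mL·hr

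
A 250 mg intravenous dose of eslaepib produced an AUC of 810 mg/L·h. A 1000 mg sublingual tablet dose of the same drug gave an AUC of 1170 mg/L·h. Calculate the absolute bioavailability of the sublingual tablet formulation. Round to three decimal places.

F = 0.361

F = (AUC_ev / D_ev) / (AUC_iv / D_iv)
  = (1170/1000) / (810/250)
  = 1.17 / 3.24 = 0.3611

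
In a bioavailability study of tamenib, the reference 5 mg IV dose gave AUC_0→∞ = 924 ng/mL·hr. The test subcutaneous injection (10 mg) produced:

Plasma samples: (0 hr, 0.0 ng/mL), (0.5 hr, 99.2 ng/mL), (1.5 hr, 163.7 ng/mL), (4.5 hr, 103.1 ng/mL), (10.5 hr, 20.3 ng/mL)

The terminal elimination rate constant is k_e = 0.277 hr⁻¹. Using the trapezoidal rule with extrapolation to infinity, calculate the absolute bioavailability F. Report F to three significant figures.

Trapezoidal AUC_0→10.5 (subcutaneous injection):
  [0→0.5]: (0.0+99.2)/2 × 0.5 = 24.8
  [0.5→1.5]: (99.2+163.7)/2 × 1 = 131.45
  [1.5→4.5]: (163.7+103.1)/2 × 3 = 400.2
  [4.5→10.5]: (103.1+20.3)/2 × 6 = 370.2
  Sum = 926.65 ng/mL·hr
Tail: C_last/k_e = 20.3/0.277 = 73.285
AUC_0→∞ (subcutaneous injection) = 926.65 + 73.285 = 999.935 ng/mL·hr
F = (AUC_ev/D_ev)/(AUC_iv/D_iv) = (999.935/10)/(924/5) = 99.9935/184.8 = 0.5411

F = 0.541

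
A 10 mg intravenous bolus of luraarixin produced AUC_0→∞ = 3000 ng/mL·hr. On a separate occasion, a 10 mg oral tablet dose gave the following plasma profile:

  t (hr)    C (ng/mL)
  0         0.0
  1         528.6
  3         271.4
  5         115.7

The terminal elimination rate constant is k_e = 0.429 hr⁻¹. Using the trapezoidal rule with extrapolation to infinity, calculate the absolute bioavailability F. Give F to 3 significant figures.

Trapezoidal AUC_0→5 (oral tablet):
  [0→1]: (0.0+528.6)/2 × 1 = 264.3
  [1→3]: (528.6+271.4)/2 × 2 = 800.0
  [3→5]: (271.4+115.7)/2 × 2 = 387.1
  Sum = 1451.4 ng/mL·hr
Tail: C_last/k_e = 115.7/0.429 = 269.697
AUC_0→∞ (oral tablet) = 1451.4 + 269.697 = 1721.097 ng/mL·hr
F = (AUC_ev/D_ev)/(AUC_iv/D_iv) = (1721.097/10)/(3000/10) = 172.1097/300 = 0.5737

F = 0.574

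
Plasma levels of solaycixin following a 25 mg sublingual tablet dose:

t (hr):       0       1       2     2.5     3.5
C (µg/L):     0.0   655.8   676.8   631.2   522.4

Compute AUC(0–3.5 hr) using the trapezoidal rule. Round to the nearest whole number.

Trapezoidal AUC_0→3.5:
  [0→1]: (0.0+655.8)/2 × 1 = 327.9
  [1→2]: (655.8+676.8)/2 × 1 = 666.3
  [2→2.5]: (676.8+631.2)/2 × 0.5 = 327.0
  [2.5→3.5]: (631.2+522.4)/2 × 1 = 576.8
  Sum = 1898.0 µg/L·hr

AUC = 1898 µg/L·hr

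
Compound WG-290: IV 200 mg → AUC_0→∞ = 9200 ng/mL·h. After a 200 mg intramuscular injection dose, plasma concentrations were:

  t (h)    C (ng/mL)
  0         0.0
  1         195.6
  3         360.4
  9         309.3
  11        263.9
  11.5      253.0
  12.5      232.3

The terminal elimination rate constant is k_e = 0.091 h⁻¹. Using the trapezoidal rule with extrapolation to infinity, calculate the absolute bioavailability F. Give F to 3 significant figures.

F = 0.670

Trapezoidal AUC_0→12.5 (intramuscular injection):
  [0→1]: (0.0+195.6)/2 × 1 = 97.8
  [1→3]: (195.6+360.4)/2 × 2 = 556.0
  [3→9]: (360.4+309.3)/2 × 6 = 2009.1
  [9→11]: (309.3+263.9)/2 × 2 = 573.2
  [11→11.5]: (263.9+253.0)/2 × 0.5 = 129.225
  [11.5→12.5]: (253.0+232.3)/2 × 1 = 242.65
  Sum = 3607.975 ng/mL·h
Tail: C_last/k_e = 232.3/0.091 = 2552.747
AUC_0→∞ (intramuscular injection) = 3607.975 + 2552.747 = 6160.722 ng/mL·h
F = (AUC_ev/D_ev)/(AUC_iv/D_iv) = (6160.722/200)/(9200/200) = 30.80361/46 = 0.6696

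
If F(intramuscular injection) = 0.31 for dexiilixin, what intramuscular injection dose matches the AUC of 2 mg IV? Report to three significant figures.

D_intramuscular = 6.45 mg

For equal systemic exposure: F × D_ev = D_iv
D_ev = D_iv / F = 2 / 0.31 = 6.45161 mg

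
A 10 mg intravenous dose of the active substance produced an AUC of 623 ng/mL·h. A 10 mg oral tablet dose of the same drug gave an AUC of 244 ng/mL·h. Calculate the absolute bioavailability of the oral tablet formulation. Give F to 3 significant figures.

F = 0.392

F = (AUC_ev / D_ev) / (AUC_iv / D_iv)
  = (244/10) / (623/10)
  = 24.4 / 62.3 = 0.3917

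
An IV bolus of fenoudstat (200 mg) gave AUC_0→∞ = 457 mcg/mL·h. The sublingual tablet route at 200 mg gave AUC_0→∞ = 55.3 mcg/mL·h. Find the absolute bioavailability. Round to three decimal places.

F = 0.121

F = (AUC_ev / D_ev) / (AUC_iv / D_iv)
  = (55.3/200) / (457/200)
  = 0.2765 / 2.285 = 0.1210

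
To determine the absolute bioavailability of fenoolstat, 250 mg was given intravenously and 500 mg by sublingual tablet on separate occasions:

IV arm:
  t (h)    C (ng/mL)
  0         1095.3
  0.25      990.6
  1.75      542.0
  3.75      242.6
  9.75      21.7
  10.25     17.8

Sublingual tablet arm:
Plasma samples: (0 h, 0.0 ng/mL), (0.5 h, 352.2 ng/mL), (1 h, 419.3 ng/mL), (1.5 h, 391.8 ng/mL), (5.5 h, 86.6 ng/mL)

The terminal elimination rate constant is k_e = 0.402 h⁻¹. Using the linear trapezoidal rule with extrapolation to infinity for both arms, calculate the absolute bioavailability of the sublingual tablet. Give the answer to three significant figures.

Trapezoidal AUC_0→10.25 (IV):
  [0→0.25]: (1095.3+990.6)/2 × 0.25 = 260.7375
  [0.25→1.75]: (990.6+542.0)/2 × 1.5 = 1149.45
  [1.75→3.75]: (542.0+242.6)/2 × 2 = 784.6
  [3.75→9.75]: (242.6+21.7)/2 × 6 = 792.9
  [9.75→10.25]: (21.7+17.8)/2 × 0.5 = 9.875
  Sum = 2997.5625 ng/mL·h
IV tail: 17.8/0.402 = 44.279; AUC_iv,0→∞ = 2997.5625 + 44.279 = 3041.8415 ng/mL·h
Trapezoidal AUC_0→5.5 (sublingual tablet):
  [0→0.5]: (0.0+352.2)/2 × 0.5 = 88.05
  [0.5→1]: (352.2+419.3)/2 × 0.5 = 192.875
  [1→1.5]: (419.3+391.8)/2 × 0.5 = 202.775
  [1.5→5.5]: (391.8+86.6)/2 × 4 = 956.8
  Sum = 1440.5 ng/mL·h
sublingual tablet tail: 86.6/0.402 = 215.423; AUC_ev,0→∞ = 1440.5 + 215.423 = 1655.923 ng/mL·h
F = (AUC_ev/D_ev)/(AUC_iv/D_iv) = (1655.923/500)/(3041.8415/250) = 3.311846/12.167366 = 0.2722

F = 0.272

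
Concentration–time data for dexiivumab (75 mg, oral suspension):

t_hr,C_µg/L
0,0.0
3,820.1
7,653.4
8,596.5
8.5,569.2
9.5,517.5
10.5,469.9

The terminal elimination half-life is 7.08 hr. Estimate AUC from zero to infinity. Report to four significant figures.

Trapezoidal AUC_0→10.5:
  [0→3]: (0.0+820.1)/2 × 3 = 1230.15
  [3→7]: (820.1+653.4)/2 × 4 = 2947.0
  [7→8]: (653.4+596.5)/2 × 1 = 624.95
  [8→8.5]: (596.5+569.2)/2 × 0.5 = 291.425
  [8.5→9.5]: (569.2+517.5)/2 × 1 = 543.35
  [9.5→10.5]: (517.5+469.9)/2 × 1 = 493.7
  Sum = 6130.575 µg/L·hr
k_e = ln2 / t½ = 0.693147 / 7.08 = 0.0979 hr^-1
Extrapolated tail: C_last / k_e = 469.9 / 0.0979 = 4799.796
AUC_0→∞ = 6130.575 + 4799.796 = 10930.371 µg/L·hr

AUC = 10930 µg/L·hr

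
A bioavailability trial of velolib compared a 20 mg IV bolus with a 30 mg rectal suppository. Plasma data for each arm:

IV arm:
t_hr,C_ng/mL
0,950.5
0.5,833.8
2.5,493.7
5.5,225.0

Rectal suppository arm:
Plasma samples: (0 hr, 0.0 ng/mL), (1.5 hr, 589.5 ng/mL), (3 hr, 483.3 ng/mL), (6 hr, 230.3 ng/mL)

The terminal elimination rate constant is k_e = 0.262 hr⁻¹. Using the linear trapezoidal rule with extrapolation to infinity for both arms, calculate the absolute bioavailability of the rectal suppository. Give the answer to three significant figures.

F = 0.574

Trapezoidal AUC_0→5.5 (IV):
  [0→0.5]: (950.5+833.8)/2 × 0.5 = 446.075
  [0.5→2.5]: (833.8+493.7)/2 × 2 = 1327.5
  [2.5→5.5]: (493.7+225.0)/2 × 3 = 1078.05
  Sum = 2851.625 ng/mL·hr
IV tail: 225.0/0.262 = 858.779; AUC_iv,0→∞ = 2851.625 + 858.779 = 3710.404 ng/mL·hr
Trapezoidal AUC_0→6 (rectal suppository):
  [0→1.5]: (0.0+589.5)/2 × 1.5 = 442.125
  [1.5→3]: (589.5+483.3)/2 × 1.5 = 804.6
  [3→6]: (483.3+230.3)/2 × 3 = 1070.4
  Sum = 2317.125 ng/mL·hr
rectal suppository tail: 230.3/0.262 = 879.008; AUC_ev,0→∞ = 2317.125 + 879.008 = 3196.133 ng/mL·hr
F = (AUC_ev/D_ev)/(AUC_iv/D_iv) = (3196.133/30)/(3710.404/20) = 106.538/185.5202 = 0.5743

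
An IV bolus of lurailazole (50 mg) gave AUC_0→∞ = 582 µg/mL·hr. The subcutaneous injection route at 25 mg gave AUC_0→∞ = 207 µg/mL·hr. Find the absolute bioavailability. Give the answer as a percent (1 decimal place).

F = 71.1%

F = (AUC_ev / D_ev) / (AUC_iv / D_iv)
  = (207/25) / (582/50)
  = 8.28 / 11.64 = 0.7113
  = 71.13%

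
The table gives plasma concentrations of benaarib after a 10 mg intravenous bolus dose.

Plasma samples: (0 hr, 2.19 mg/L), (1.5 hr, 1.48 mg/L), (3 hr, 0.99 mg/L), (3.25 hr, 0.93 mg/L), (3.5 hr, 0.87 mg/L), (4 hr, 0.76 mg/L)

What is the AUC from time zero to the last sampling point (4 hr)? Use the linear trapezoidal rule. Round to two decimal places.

Trapezoidal AUC_0→4:
  [0→1.5]: (2.19+1.48)/2 × 1.5 = 2.7525
  [1.5→3]: (1.48+0.99)/2 × 1.5 = 1.8525
  [3→3.25]: (0.99+0.93)/2 × 0.25 = 0.24
  [3.25→3.5]: (0.93+0.87)/2 × 0.25 = 0.225
  [3.5→4]: (0.87+0.76)/2 × 0.5 = 0.4075
  Sum = 5.4775 mg/L·hr

AUC = 5.48 mg/L·hr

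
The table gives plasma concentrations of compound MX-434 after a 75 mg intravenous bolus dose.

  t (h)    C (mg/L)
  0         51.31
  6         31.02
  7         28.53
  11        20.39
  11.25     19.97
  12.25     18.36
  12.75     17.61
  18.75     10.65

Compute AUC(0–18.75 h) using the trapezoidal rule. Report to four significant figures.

AUC = 492.6 mg/L·h

Trapezoidal AUC_0→18.75:
  [0→6]: (51.31+31.02)/2 × 6 = 246.99
  [6→7]: (31.02+28.53)/2 × 1 = 29.775
  [7→11]: (28.53+20.39)/2 × 4 = 97.84
  [11→11.25]: (20.39+19.97)/2 × 0.25 = 5.045
  [11.25→12.25]: (19.97+18.36)/2 × 1 = 19.165
  [12.25→12.75]: (18.36+17.61)/2 × 0.5 = 8.9925
  [12.75→18.75]: (17.61+10.65)/2 × 6 = 84.78
  Sum = 492.5875 mg/L·h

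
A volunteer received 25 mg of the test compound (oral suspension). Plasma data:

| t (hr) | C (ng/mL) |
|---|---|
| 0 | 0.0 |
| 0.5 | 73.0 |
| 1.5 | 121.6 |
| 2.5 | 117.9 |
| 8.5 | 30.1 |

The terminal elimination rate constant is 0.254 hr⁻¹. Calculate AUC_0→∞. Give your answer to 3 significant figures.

AUC = 798 ng/mL·hr

Trapezoidal AUC_0→8.5:
  [0→0.5]: (0.0+73.0)/2 × 0.5 = 18.25
  [0.5→1.5]: (73.0+121.6)/2 × 1 = 97.3
  [1.5→2.5]: (121.6+117.9)/2 × 1 = 119.75
  [2.5→8.5]: (117.9+30.1)/2 × 6 = 444.0
  Sum = 679.3 ng/mL·hr
Extrapolated tail: C_last / k_e = 30.1 / 0.254 = 118.504
AUC_0→∞ = 679.3 + 118.504 = 797.804 ng/mL·hr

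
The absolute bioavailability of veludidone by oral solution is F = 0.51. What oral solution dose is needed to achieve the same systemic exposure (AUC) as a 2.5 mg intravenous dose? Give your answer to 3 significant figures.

D_oral = 4.90 mg

For equal systemic exposure: F × D_ev = D_iv
D_ev = D_iv / F = 2.5 / 0.51 = 4.90196 mg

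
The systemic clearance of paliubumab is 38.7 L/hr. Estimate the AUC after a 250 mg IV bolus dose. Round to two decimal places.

AUC_0→∞ = Dose_iv / CL
        = 250 / 38.7 = 6.45995 mg/L·hr

AUC = 6.46 mg/L·hr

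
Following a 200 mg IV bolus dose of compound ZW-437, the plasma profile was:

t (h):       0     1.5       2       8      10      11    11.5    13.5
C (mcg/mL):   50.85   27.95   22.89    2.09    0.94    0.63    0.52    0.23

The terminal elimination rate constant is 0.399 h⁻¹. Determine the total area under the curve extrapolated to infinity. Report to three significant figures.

AUC = 152 mcg/mL·h

Trapezoidal AUC_0→13.5:
  [0→1.5]: (50.85+27.95)/2 × 1.5 = 59.1
  [1.5→2]: (27.95+22.89)/2 × 0.5 = 12.71
  [2→8]: (22.89+2.09)/2 × 6 = 74.94
  [8→10]: (2.09+0.94)/2 × 2 = 3.03
  [10→11]: (0.94+0.63)/2 × 1 = 0.785
  [11→11.5]: (0.63+0.52)/2 × 0.5 = 0.2875
  [11.5→13.5]: (0.52+0.23)/2 × 2 = 0.75
  Sum = 151.6025 mcg/mL·h
Extrapolated tail: C_last / k_e = 0.23 / 0.399 = 0.576
AUC_0→∞ = 151.6025 + 0.576 = 152.1785 mcg/mL·h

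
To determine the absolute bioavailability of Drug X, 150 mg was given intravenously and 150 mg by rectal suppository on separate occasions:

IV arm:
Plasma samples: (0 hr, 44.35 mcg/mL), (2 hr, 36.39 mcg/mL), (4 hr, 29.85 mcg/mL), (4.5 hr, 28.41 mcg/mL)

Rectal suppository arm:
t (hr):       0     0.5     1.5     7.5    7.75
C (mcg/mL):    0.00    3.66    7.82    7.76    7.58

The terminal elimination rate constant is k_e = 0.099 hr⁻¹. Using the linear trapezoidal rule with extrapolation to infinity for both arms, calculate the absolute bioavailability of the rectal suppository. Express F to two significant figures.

Trapezoidal AUC_0→4.5 (IV):
  [0→2]: (44.35+36.39)/2 × 2 = 80.74
  [2→4]: (36.39+29.85)/2 × 2 = 66.24
  [4→4.5]: (29.85+28.41)/2 × 0.5 = 14.565
  Sum = 161.545 mcg/mL·hr
IV tail: 28.41/0.099 = 286.970; AUC_iv,0→∞ = 161.545 + 286.970 = 448.515 mcg/mL·hr
Trapezoidal AUC_0→7.75 (rectal suppository):
  [0→0.5]: (0.00+3.66)/2 × 0.5 = 0.915
  [0.5→1.5]: (3.66+7.82)/2 × 1 = 5.74
  [1.5→7.5]: (7.82+7.76)/2 × 6 = 46.74
  [7.5→7.75]: (7.76+7.58)/2 × 0.25 = 1.9175
  Sum = 55.3125 mcg/mL·hr
rectal suppository tail: 7.58/0.099 = 76.566; AUC_ev,0→∞ = 55.3125 + 76.566 = 131.8785 mcg/mL·hr
F = (AUC_ev/D_ev)/(AUC_iv/D_iv) = (131.8785/150)/(448.515/150) = 0.87919/2.9901 = 0.2940

F = 0.29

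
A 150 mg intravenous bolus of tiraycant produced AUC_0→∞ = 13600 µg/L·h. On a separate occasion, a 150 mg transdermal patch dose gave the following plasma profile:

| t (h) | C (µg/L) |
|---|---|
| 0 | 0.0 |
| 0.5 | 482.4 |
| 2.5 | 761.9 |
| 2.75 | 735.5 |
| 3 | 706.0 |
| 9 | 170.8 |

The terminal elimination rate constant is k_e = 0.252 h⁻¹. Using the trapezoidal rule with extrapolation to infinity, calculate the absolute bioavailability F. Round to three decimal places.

Trapezoidal AUC_0→9 (transdermal patch):
  [0→0.5]: (0.0+482.4)/2 × 0.5 = 120.6
  [0.5→2.5]: (482.4+761.9)/2 × 2 = 1244.3
  [2.5→2.75]: (761.9+735.5)/2 × 0.25 = 187.175
  [2.75→3]: (735.5+706.0)/2 × 0.25 = 180.1875
  [3→9]: (706.0+170.8)/2 × 6 = 2630.4
  Sum = 4362.6625 µg/L·h
Tail: C_last/k_e = 170.8/0.252 = 677.778
AUC_0→∞ (transdermal patch) = 4362.6625 + 677.778 = 5040.4405 µg/L·h
F = (AUC_ev/D_ev)/(AUC_iv/D_iv) = (5040.4405/150)/(13600/150) = 33.6029/90.6667 = 0.3706

F = 0.371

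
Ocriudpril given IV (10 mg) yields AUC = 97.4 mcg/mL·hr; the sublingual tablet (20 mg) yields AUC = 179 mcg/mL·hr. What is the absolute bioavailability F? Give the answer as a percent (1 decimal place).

F = 91.9%

F = (AUC_ev / D_ev) / (AUC_iv / D_iv)
  = (179/20) / (97.4/10)
  = 8.95 / 9.74 = 0.9189
  = 91.89%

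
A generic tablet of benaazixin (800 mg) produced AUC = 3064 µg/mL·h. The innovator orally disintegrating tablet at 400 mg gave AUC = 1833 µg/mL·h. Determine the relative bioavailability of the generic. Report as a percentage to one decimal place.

F_rel = 83.6%

F_rel = (AUC_test/D_test) / (AUC_ref/D_ref)
      = (3064/800) / (1833/400)
      = 3.83 / 4.5825 = 0.8358 = 83.58%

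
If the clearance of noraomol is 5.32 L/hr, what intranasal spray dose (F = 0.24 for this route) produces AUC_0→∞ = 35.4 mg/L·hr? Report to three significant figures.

Dose = 785 mg

Dose = CL × AUC_0→∞ / F
     = 5.32 × 35.4 / 0.24 = 784.7 mg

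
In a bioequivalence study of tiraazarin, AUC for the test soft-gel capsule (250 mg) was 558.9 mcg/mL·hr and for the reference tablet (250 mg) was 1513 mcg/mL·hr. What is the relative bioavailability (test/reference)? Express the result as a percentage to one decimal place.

F_rel = 36.9%

F_rel = (AUC_test/D_test) / (AUC_ref/D_ref)
      = (558.9/250) / (1513/250)
      = 2.2356 / 6.052 = 0.3694 = 36.94%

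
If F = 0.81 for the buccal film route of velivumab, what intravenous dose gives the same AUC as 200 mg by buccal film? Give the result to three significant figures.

Systemic exposure from an extravascular dose = F × D_ev, so the equivalent IV dose is F × D_ev.
D_iv = F × D_ev = 0.81 × 200 = 162 mg

D_iv = 162 mg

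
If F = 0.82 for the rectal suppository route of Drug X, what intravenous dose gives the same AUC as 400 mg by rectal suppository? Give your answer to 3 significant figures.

D_iv = 328 mg

Systemic exposure from an extravascular dose = F × D_ev, so the equivalent IV dose is F × D_ev.
D_iv = F × D_ev = 0.82 × 400 = 328 mg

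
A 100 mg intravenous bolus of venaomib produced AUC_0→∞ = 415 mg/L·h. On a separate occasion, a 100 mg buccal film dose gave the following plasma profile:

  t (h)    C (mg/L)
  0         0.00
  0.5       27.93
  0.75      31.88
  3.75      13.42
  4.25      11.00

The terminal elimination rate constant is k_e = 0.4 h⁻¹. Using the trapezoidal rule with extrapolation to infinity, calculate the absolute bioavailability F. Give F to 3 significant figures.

Trapezoidal AUC_0→4.25 (buccal film):
  [0→0.5]: (0.00+27.93)/2 × 0.5 = 6.9825
  [0.5→0.75]: (27.93+31.88)/2 × 0.25 = 7.47625
  [0.75→3.75]: (31.88+13.42)/2 × 3 = 67.95
  [3.75→4.25]: (13.42+11.00)/2 × 0.5 = 6.105
  Sum = 88.51375 mg/L·h
Tail: C_last/k_e = 11.00/0.4 = 27.500
AUC_0→∞ (buccal film) = 88.51375 + 27.500 = 116.01375 mg/L·h
F = (AUC_ev/D_ev)/(AUC_iv/D_iv) = (116.01375/100)/(415/100) = 1.1601375/4.15 = 0.2796

F = 0.280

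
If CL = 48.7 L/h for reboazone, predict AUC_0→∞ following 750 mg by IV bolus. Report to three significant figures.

AUC = 15.4 mg/L·h

AUC_0→∞ = Dose_iv / CL
        = 750 / 48.7 = 15.4004 mg/L·h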